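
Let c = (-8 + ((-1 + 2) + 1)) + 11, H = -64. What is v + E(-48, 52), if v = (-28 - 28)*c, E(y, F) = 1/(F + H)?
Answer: -3361/12 ≈ -280.08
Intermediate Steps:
E(y, F) = 1/(-64 + F) (E(y, F) = 1/(F - 64) = 1/(-64 + F))
c = 5 (c = (-8 + (1 + 1)) + 11 = (-8 + 2) + 11 = -6 + 11 = 5)
v = -280 (v = (-28 - 28)*5 = -56*5 = -280)
v + E(-48, 52) = -280 + 1/(-64 + 52) = -280 + 1/(-12) = -280 - 1/12 = -3361/12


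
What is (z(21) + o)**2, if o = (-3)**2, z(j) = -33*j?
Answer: 467856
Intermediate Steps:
o = 9
(z(21) + o)**2 = (-33*21 + 9)**2 = (-693 + 9)**2 = (-684)**2 = 467856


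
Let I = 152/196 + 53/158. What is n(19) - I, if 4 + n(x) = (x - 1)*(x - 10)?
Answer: 1214635/7742 ≈ 156.89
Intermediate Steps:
I = 8601/7742 (I = 152*(1/196) + 53*(1/158) = 38/49 + 53/158 = 8601/7742 ≈ 1.1110)
n(x) = -4 + (-1 + x)*(-10 + x) (n(x) = -4 + (x - 1)*(x - 10) = -4 + (-1 + x)*(-10 + x))
n(19) - I = (6 + 19² - 11*19) - 1*8601/7742 = (6 + 361 - 209) - 8601/7742 = 158 - 8601/7742 = 1214635/7742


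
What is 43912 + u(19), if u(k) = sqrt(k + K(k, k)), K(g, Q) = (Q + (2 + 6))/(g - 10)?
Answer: 43912 + sqrt(22) ≈ 43917.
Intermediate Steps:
K(g, Q) = (8 + Q)/(-10 + g) (K(g, Q) = (Q + 8)/(-10 + g) = (8 + Q)/(-10 + g))
u(k) = sqrt(k + (8 + k)/(-10 + k))
43912 + u(19) = 43912 + sqrt((8 + 19 + 19*(-10 + 19))/(-10 + 19)) = 43912 + sqrt((8 + 19 + 19*9)/9) = 43912 + sqrt((8 + 19 + 171)/9) = 43912 + sqrt((1/9)*198) = 43912 + sqrt(22)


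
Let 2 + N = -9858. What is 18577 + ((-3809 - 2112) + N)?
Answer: 2796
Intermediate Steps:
N = -9860 (N = -2 - 9858 = -9860)
18577 + ((-3809 - 2112) + N) = 18577 + ((-3809 - 2112) - 9860) = 18577 + (-5921 - 9860) = 18577 - 15781 = 2796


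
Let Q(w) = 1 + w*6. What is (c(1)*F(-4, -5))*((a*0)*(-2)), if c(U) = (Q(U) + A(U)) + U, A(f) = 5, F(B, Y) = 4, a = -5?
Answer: 0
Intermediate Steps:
Q(w) = 1 + 6*w
c(U) = 6 + 7*U (c(U) = ((1 + 6*U) + 5) + U = (6 + 6*U) + U = 6 + 7*U)
(c(1)*F(-4, -5))*((a*0)*(-2)) = ((6 + 7*1)*4)*(-5*0*(-2)) = ((6 + 7)*4)*(0*(-2)) = (13*4)*0 = 52*0 = 0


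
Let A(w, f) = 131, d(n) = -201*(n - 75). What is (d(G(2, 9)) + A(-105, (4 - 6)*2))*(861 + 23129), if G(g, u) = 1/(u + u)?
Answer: 1093572155/3 ≈ 3.6452e+8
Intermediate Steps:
G(g, u) = 1/(2*u)
d(n) = 15075 - 201*n (d(n) = -201*(-75 + n) = 15075 - 201*n)
(d(G(2, 9)) + A(-105, (4 - 6)*2))*(861 + 23129) = ((15075 - 201/(2*9)) + 131)*(861 + 23129) = ((15075 - 201/(2*9)) + 131)*23990 = ((15075 - 201*1/18) + 131)*23990 = ((15075 - 67/6) + 131)*23990 = (90383/6 + 131)*23990 = (91169/6)*23990 = 1093572155/3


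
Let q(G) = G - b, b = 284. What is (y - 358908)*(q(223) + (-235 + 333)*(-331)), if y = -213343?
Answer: 18597585249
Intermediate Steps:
q(G) = -284 + G (q(G) = G - 1*284 = G - 284 = -284 + G)
(y - 358908)*(q(223) + (-235 + 333)*(-331)) = (-213343 - 358908)*((-284 + 223) + (-235 + 333)*(-331)) = -572251*(-61 + 98*(-331)) = -572251*(-61 - 32438) = -572251*(-32499) = 18597585249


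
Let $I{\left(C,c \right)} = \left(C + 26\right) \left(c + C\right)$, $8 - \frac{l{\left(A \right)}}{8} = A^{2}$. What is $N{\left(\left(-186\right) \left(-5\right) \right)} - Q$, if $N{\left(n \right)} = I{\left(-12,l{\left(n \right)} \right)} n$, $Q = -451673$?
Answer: $-90086855287$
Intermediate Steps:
$l{\left(A \right)} = 64 - 8 A^{2}$
$I{\left(C,c \right)} = \left(26 + C\right) \left(C + c\right)$
$N{\left(n \right)} = n \left(728 - 112 n^{2}\right)$ ($N{\left(n \right)} = \left(\left(-12\right)^{2} + 26 \left(-12\right) + 26 \left(64 - 8 n^{2}\right) - 12 \left(64 - 8 n^{2}\right)\right) n = \left(144 - 312 - \left(-1664 + 208 n^{2}\right) + \left(-768 + 96 n^{2}\right)\right) n = \left(728 - 112 n^{2}\right) n = n \left(728 - 112 n^{2}\right)$)
$N{\left(\left(-186\right) \left(-5\right) \right)} - Q = \left(- 112 \left(\left(-186\right) \left(-5\right)\right)^{3} + 728 \left(\left(-186\right) \left(-5\right)\right)\right) - -451673 = \left(- 112 \cdot 930^{3} + 728 \cdot 930\right) + 451673 = \left(\left(-112\right) 804357000 + 677040\right) + 451673 = \left(-90087984000 + 677040\right) + 451673 = -90087306960 + 451673 = -90086855287$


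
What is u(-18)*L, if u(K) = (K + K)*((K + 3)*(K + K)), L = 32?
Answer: -622080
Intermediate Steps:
u(K) = 4*K²*(3 + K) (u(K) = (2*K)*((3 + K)*(2*K)) = (2*K)*(2*K*(3 + K)) = 4*K²*(3 + K))
u(-18)*L = (4*(-18)²*(3 - 18))*32 = (4*324*(-15))*32 = -19440*32 = -622080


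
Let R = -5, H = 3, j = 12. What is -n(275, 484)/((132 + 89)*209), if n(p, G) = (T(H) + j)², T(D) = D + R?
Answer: -100/46189 ≈ -0.0021650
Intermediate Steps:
T(D) = -5 + D (T(D) = D - 5 = -5 + D)
n(p, G) = 100 (n(p, G) = ((-5 + 3) + 12)² = (-2 + 12)² = 10² = 100)
-n(275, 484)/((132 + 89)*209) = -100/((132 + 89)*209) = -100/(221*209) = -100/46189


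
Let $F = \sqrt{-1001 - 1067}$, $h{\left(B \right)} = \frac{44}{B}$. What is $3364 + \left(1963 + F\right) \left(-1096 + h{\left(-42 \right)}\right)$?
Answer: $- \frac{45152950}{21} - \frac{46076 i \sqrt{517}}{21} \approx -2.1501 \cdot 10^{6} - 49889.0 i$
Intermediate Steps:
$F = 2 i \sqrt{517}$ ($F = \sqrt{-2068} = 2 i \sqrt{517} \approx 45.475 i$)
$3364 + \left(1963 + F\right) \left(-1096 + h{\left(-42 \right)}\right) = 3364 + \left(1963 + 2 i \sqrt{517}\right) \left(-1096 + \frac{44}{-42}\right) = 3364 + \left(1963 + 2 i \sqrt{517}\right) \left(-1096 + 44 \left(- \frac{1}{42}\right)\right) = 3364 + \left(1963 + 2 i \sqrt{517}\right) \left(-1096 - \frac{22}{21}\right) = 3364 + \left(1963 + 2 i \sqrt{517}\right) \left(- \frac{23038}{21}\right) = 3364 - \left(\frac{45223594}{21} + \frac{46076 i \sqrt{517}}{21}\right) = - \frac{45152950}{21} - \frac{46076 i \sqrt{517}}{21}$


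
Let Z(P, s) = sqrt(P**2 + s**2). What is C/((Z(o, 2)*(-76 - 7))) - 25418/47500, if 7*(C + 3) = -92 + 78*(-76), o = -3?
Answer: -12709/23750 + 863*sqrt(13)/1079 ≈ 2.3487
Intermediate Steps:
C = -863 (C = -3 + (-92 + 78*(-76))/7 = -3 + (-92 - 5928)/7 = -3 + (1/7)*(-6020) = -3 - 860 = -863)
C/((Z(o, 2)*(-76 - 7))) - 25418/47500 = -863*1/((-76 - 7)*sqrt((-3)**2 + 2**2)) - 25418/47500 = -863*(-1/(83*sqrt(9 + 4))) - 25418*1/47500 = -863*(-sqrt(13)/1079) - 12709/23750 = -(-863)*sqrt(13)/1079 - 12709/23750 = 863*sqrt(13)/1079 - 12709/23750 = -12709/23750 + 863*sqrt(13)/1079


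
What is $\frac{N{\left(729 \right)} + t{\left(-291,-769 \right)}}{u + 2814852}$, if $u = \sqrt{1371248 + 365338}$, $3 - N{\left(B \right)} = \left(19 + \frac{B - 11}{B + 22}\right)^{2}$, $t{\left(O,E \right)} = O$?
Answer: $- \frac{181577872361894}{744799984824899553} + \frac{387042457 \sqrt{192954}}{1489599969649799106} \approx -0.00024368$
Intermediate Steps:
$N{\left(B \right)} = 3 - \left(19 + \frac{-11 + B}{22 + B}\right)^{2}$ ($N{\left(B \right)} = 3 - \left(19 + \frac{B - 11}{B + 22}\right)^{2} = 3 - \left(19 + \frac{-11 + B}{22 + B}\right)^{2}$)
$u = 3 \sqrt{192954}$ ($u = \sqrt{1736586} = 3 \sqrt{192954} \approx 1317.8$)
$\frac{N{\left(729 \right)} + t{\left(-291,-769 \right)}}{u + 2814852} = \frac{\left(3 - \frac{\left(407 + 20 \cdot 729\right)^{2}}{\left(22 + 729\right)^{2}}\right) - 291}{3 \sqrt{192954} + 2814852} = \frac{\left(3 - \frac{\left(407 + 14580\right)^{2}}{564001}\right) - 291}{2814852 + 3 \sqrt{192954}} = \frac{\left(3 - \frac{14987^{2}}{564001}\right) - 291}{2814852 + 3 \sqrt{192954}} = \frac{\left(3 - \frac{1}{564001} \cdot 224610169\right) - 291}{2814852 + 3 \sqrt{192954}} = \frac{\left(3 - \frac{224610169}{564001}\right) - 291}{2814852 + 3 \sqrt{192954}} = \frac{- \frac{222918166}{564001} - 291}{2814852 + 3 \sqrt{192954}} = - \frac{387042457}{564001 \left(2814852 + 3 \sqrt{192954}\right)}$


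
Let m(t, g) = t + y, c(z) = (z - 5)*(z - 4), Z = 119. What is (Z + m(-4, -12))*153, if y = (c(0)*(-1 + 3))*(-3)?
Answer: -765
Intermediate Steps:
c(z) = (-5 + z)*(-4 + z)
y = -120 (y = ((20 + 0² - 9*0)*(-1 + 3))*(-3) = ((20 + 0 + 0)*2)*(-3) = (20*2)*(-3) = 40*(-3) = -120)
m(t, g) = -120 + t (m(t, g) = t - 120 = -120 + t)
(Z + m(-4, -12))*153 = (119 + (-120 - 4))*153 = (119 - 124)*153 = -5*153 = -765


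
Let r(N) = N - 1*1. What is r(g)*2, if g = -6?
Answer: -14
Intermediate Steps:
r(N) = -1 + N (r(N) = N - 1 = -1 + N)
r(g)*2 = (-1 - 6)*2 = -7*2 = -14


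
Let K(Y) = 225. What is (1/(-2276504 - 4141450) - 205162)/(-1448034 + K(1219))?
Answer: 1316720278549/9291971562786 ≈ 0.14171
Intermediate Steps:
(1/(-2276504 - 4141450) - 205162)/(-1448034 + K(1219)) = (1/(-2276504 - 4141450) - 205162)/(-1448034 + 225) = (1/(-6417954) - 205162)/(-1447809) = (-1/6417954 - 205162)*(-1/1447809) = -1316720278549/6417954*(-1/1447809) = 1316720278549/9291971562786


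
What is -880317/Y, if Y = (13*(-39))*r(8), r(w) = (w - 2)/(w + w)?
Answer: 782504/169 ≈ 4630.2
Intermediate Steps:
r(w) = (-2 + w)/(2*w) (r(w) = (-2 + w)/((2*w)) = (-2 + w)*(1/(2*w)) = (-2 + w)/(2*w))
Y = -1521/8 (Y = (13*(-39))*((½)*(-2 + 8)/8) = -507*6/(2*8) = -507*3/8 = -1521/8 ≈ -190.13)
-880317/Y = -880317/(-1521/8) = -880317*(-8/1521) = 782504/169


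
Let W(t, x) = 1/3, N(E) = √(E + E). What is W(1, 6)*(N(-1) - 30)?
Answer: -10 + I*√2/3 ≈ -10.0 + 0.4714*I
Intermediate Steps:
N(E) = √2*√E (N(E) = √(2*E) = √2*√E)
W(t, x) = ⅓
W(1, 6)*(N(-1) - 30) = (√2*√(-1) - 30)/3 = (√2*I - 30)/3 = (I*√2 - 30)/3 = (-30 + I*√2)/3 = -10 + I*√2/3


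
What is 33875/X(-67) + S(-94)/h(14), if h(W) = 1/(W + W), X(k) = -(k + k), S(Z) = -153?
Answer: -540181/134 ≈ -4031.2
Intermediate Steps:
X(k) = -2*k
h(W) = 1/(2*W)
33875/X(-67) + S(-94)/h(14) = 33875/((-2*(-67))) - 153/((½)/14) = 33875/134 - 153/((½)*(1/14)) = 33875*(1/134) - 153/1/28 = 33875/134 - 153*28 = 33875/134 - 4284 = -540181/134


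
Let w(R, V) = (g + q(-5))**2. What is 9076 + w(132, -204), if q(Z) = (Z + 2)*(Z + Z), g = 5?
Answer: 10301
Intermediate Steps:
q(Z) = 2*Z*(2 + Z) (q(Z) = (2 + Z)*(2*Z) = 2*Z*(2 + Z))
w(R, V) = 1225 (w(R, V) = (5 + 2*(-5)*(2 - 5))**2 = (5 + 2*(-5)*(-3))**2 = (5 + 30)**2 = 35**2 = 1225)
9076 + w(132, -204) = 9076 + 1225 = 10301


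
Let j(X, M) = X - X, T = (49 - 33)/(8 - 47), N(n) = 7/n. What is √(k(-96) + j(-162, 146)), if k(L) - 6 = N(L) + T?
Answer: 3*√6630/104 ≈ 2.3488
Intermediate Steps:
T = -16/39 (T = 16/(-39) = 16*(-1/39) = -16/39 ≈ -0.41026)
j(X, M) = 0
k(L) = 218/39 + 7/L (k(L) = 6 + (7/L - 16/39) = 6 + (-16/39 + 7/L) = 218/39 + 7/L)
√(k(-96) + j(-162, 146)) = √((218/39 + 7/(-96)) + 0) = √((218/39 + 7*(-1/96)) + 0) = √((218/39 - 7/96) + 0) = √(2295/416 + 0) = √(2295/416) = 3*√6630/104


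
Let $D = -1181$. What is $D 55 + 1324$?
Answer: $-63631$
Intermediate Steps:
$D 55 + 1324 = \left(-1181\right) 55 + 1324 = -64955 + 1324 = -63631$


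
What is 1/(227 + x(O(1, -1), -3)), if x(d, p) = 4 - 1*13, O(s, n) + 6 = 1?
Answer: 1/218 ≈ 0.0045872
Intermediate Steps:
O(s, n) = -5 (O(s, n) = -6 + 1 = -5)
x(d, p) = -9 (x(d, p) = 4 - 13 = -9)
1/(227 + x(O(1, -1), -3)) = 1/(227 - 9) = 1/218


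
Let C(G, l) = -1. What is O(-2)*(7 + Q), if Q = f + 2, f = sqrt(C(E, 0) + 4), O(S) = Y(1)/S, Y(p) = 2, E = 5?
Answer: -9 - sqrt(3) ≈ -10.732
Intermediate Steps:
O(S) = 2/S
f = sqrt(3) (f = sqrt(-1 + 4) = sqrt(3) ≈ 1.7320)
Q = 2 + sqrt(3) (Q = sqrt(3) + 2 = 2 + sqrt(3) ≈ 3.7321)
O(-2)*(7 + Q) = (2/(-2))*(7 + (2 + sqrt(3))) = (2*(-1/2))*(9 + sqrt(3)) = -(9 + sqrt(3)) = -9 - sqrt(3)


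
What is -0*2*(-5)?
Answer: 0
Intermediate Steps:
-0*2*(-5) = -19*0*(-5) = 0*(-5) = 0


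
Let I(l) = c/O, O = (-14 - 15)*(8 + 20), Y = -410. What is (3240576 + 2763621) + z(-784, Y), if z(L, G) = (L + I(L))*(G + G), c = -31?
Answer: 1349350276/203 ≈ 6.6470e+6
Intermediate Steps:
O = -812 (O = -29*28 = -812)
I(l) = 31/812 (I(l) = -31/(-812) = -31*(-1/812) = 31/812)
z(L, G) = 2*G*(31/812 + L) (z(L, G) = (L + 31/812)*(G + G) = (31/812 + L)*(2*G) = 2*G*(31/812 + L))
(3240576 + 2763621) + z(-784, Y) = (3240576 + 2763621) + (1/406)*(-410)*(31 + 812*(-784)) = 6004197 + (1/406)*(-410)*(31 - 636608) = 6004197 + (1/406)*(-410)*(-636577) = 6004197 + 130498285/203 = 1349350276/203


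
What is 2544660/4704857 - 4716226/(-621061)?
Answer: 23769557993942/2922003193277 ≈ 8.1347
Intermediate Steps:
2544660/4704857 - 4716226/(-621061) = 2544660*(1/4704857) - 4716226*(-1/621061) = 2544660/4704857 + 4716226/621061 = 23769557993942/2922003193277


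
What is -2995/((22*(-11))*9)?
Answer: 2995/2178 ≈ 1.3751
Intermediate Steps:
-2995/((22*(-11))*9) = -2995/((-242*9)) = -2995/(-2178) = -2995*(-1/2178) = 2995/2178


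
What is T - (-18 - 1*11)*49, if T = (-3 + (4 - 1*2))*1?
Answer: 1420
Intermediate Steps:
T = -1 (T = (-3 + (4 - 2))*1 = (-3 + 2)*1 = -1*1 = -1)
T - (-18 - 1*11)*49 = -1 - (-18 - 1*11)*49 = -1 - (-18 - 11)*49 = -1 - 1*(-29)*49 = -1 + 29*49 = -1 + 1421 = 1420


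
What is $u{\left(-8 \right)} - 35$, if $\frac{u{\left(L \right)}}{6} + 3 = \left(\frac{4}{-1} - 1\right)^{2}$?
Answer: $97$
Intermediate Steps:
$u{\left(L \right)} = 132$ ($u{\left(L \right)} = -18 + 6 \left(\frac{4}{-1} - 1\right)^{2} = -18 + 6 \left(4 \left(-1\right) - 1\right)^{2} = -18 + 6 \left(-4 - 1\right)^{2} = -18 + 6 \left(-5\right)^{2} = -18 + 6 \cdot 25 = -18 + 150 = 132$)
$u{\left(-8 \right)} - 35 = 132 - 35 = 97$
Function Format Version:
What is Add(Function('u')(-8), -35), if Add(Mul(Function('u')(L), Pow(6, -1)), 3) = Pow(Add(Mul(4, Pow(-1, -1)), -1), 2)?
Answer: 97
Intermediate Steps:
Function('u')(L) = 132 (Function('u')(L) = Add(-18, Mul(6, Pow(Add(Mul(4, Pow(-1, -1)), -1), 2))) = Add(-18, Mul(6, Pow(Add(Mul(4, -1), -1), 2))) = Add(-18, Mul(6, Pow(Add(-4, -1), 2))) = Add(-18, Mul(6, Pow(-5, 2))) = Add(-18, Mul(6, 25)) = Add(-18, 150) = 132)
Add(Function('u')(-8), -35) = Add(132, -35) = 97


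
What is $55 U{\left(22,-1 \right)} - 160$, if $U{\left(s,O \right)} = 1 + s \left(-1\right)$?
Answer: $-1315$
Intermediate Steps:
$U{\left(s,O \right)} = 1 - s$
$55 U{\left(22,-1 \right)} - 160 = 55 \left(1 - 22\right) - 160 = 55 \left(-21\right) - 160 = -1155 - 160 = -1315$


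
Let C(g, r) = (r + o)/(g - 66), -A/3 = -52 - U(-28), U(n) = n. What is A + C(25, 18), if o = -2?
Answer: 2936/41 ≈ 71.610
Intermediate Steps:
A = 72 (A = -3*(-52 - 1*(-28)) = -3*(-52 + 28) = -3*(-24) = 72)
C(g, r) = (-2 + r)/(-66 + g) (C(g, r) = (r - 2)/(g - 66) = (-2 + r)/(-66 + g))
A + C(25, 18) = 72 + (-2 + 18)/(-66 + 25) = 72 + 16/(-41) = 72 - 1/41*16 = 72 - 16/41 = 2936/41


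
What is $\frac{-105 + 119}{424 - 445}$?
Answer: $- \frac{2}{3} \approx -0.66667$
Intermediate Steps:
$\frac{-105 + 119}{424 - 445} = \frac{14}{-21} = 14 \left(- \frac{1}{21}\right) = - \frac{2}{3}$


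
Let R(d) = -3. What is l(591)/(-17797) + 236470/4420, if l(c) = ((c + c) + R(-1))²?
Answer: -875803/35594 ≈ -24.605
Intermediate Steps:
l(c) = (-3 + 2*c)² (l(c) = ((c + c) - 3)² = (2*c - 3)² = (-3 + 2*c)²)
l(591)/(-17797) + 236470/4420 = (-3 + 2*591)²/(-17797) + 236470/4420 = (-3 + 1182)²*(-1/17797) + 236470*(1/4420) = 1179²*(-1/17797) + 107/2 = 1390041*(-1/17797) + 107/2 = -1390041/17797 + 107/2 = -875803/35594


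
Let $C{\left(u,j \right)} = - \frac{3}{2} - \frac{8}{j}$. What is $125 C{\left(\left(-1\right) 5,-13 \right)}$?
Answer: $- \frac{2875}{26} \approx -110.58$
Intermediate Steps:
$C{\left(u,j \right)} = - \frac{3}{2} - \frac{8}{j}$ ($C{\left(u,j \right)} = \left(-3\right) \frac{1}{2} - \frac{8}{j} = - \frac{3}{2} - \frac{8}{j}$)
$125 C{\left(\left(-1\right) 5,-13 \right)} = 125 \left(- \frac{3}{2} - \frac{8}{-13}\right) = 125 \left(- \frac{3}{2} - - \frac{8}{13}\right) = 125 \left(- \frac{3}{2} + \frac{8}{13}\right) = 125 \left(- \frac{23}{26}\right) = - \frac{2875}{26}$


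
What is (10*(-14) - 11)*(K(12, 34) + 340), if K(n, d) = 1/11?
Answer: -564891/11 ≈ -51354.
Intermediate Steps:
K(n, d) = 1/11
(10*(-14) - 11)*(K(12, 34) + 340) = (10*(-14) - 11)*(1/11 + 340) = (-140 - 11)*(3741/11) = -151*3741/11 = -564891/11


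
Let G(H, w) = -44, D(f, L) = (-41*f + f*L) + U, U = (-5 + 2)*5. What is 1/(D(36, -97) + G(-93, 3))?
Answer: -1/5027 ≈ -0.00019893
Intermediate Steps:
U = -15 (U = -3*5 = -15)
D(f, L) = -15 - 41*f + L*f (D(f, L) = (-41*f + f*L) - 15 = (-41*f + L*f) - 15 = -15 - 41*f + L*f)
1/(D(36, -97) + G(-93, 3)) = 1/((-15 - 41*36 - 97*36) - 44) = 1/((-15 - 1476 - 3492) - 44) = 1/(-4983 - 44) = 1/(-5027) = -1/5027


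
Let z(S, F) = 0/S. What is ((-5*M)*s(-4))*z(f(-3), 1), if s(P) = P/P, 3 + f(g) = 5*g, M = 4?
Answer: 0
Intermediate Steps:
f(g) = -3 + 5*g
s(P) = 1
z(S, F) = 0
((-5*M)*s(-4))*z(f(-3), 1) = (-5*4*1)*0 = -20*1*0 = -20*0 = 0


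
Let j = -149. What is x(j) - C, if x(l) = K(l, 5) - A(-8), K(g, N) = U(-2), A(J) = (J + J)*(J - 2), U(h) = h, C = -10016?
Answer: 9854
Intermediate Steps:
A(J) = 2*J*(-2 + J) (A(J) = (2*J)*(-2 + J) = 2*J*(-2 + J))
K(g, N) = -2
x(l) = -162 (x(l) = -2 - 2*(-8)*(-2 - 8) = -2 - 2*(-8)*(-10) = -2 - 1*160 = -2 - 160 = -162)
x(j) - C = -162 - 1*(-10016) = -162 + 10016 = 9854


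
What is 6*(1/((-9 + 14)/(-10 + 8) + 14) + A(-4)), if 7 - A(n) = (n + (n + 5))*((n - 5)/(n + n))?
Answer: 5775/92 ≈ 62.772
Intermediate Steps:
A(n) = 7 - (-5 + n)*(5 + 2*n)/(2*n) (A(n) = 7 - (n + (n + 5))*(n - 5)/(n + n) = 7 - (n + (5 + n))*(-5 + n)/((2*n)) = 7 - (5 + 2*n)*(-5 + n)*(1/(2*n)) = 7 - (5 + 2*n)*(-5 + n)/(2*n) = 7 - (-5 + n)*(5 + 2*n)/(2*n))
6*(1/((-9 + 14)/(-10 + 8) + 14) + A(-4)) = 6*(1/((-9 + 14)/(-10 + 8) + 14) + (19/2 - 1*(-4) + (25/2)/(-4))) = 6*(1/(5/(-2) + 14) + (19/2 + 4 + (25/2)*(-¼))) = 6*(1/(5*(-½) + 14) + (19/2 + 4 - 25/8)) = 6*(1/(-5/2 + 14) + 83/8) = 6*(1/(23/2) + 83/8) = 6*(2/23 + 83/8) = 6*(1925/184) = 5775/92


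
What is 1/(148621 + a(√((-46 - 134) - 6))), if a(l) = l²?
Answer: 1/148435 ≈ 6.7370e-6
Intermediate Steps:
1/(148621 + a(√((-46 - 134) - 6))) = 1/(148621 + (√((-46 - 134) - 6))²) = 1/(148621 + (√(-180 - 6))²) = 1/(148621 + (√(-186))²) = 1/(148621 + (I*√186)²) = 1/(148621 - 186) = 1/148435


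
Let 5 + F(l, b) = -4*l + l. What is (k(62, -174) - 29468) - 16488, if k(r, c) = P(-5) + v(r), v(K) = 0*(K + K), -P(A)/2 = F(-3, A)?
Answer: -45964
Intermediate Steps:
F(l, b) = -5 - 3*l (F(l, b) = -5 + (-4*l + l) = -5 - 3*l)
P(A) = -8 (P(A) = -2*(-5 - 3*(-3)) = -2*(-5 + 9) = -2*4 = -8)
v(K) = 0 (v(K) = 0*(2*K) = 0)
k(r, c) = -8 (k(r, c) = -8 + 0 = -8)
(k(62, -174) - 29468) - 16488 = (-8 - 29468) - 16488 = -29476 - 16488 = -45964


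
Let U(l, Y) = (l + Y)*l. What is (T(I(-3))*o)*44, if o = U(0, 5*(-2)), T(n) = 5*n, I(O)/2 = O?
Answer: 0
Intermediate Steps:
I(O) = 2*O
U(l, Y) = l*(Y + l) (U(l, Y) = (Y + l)*l = l*(Y + l))
o = 0 (o = 0*(5*(-2) + 0) = 0*(-10 + 0) = 0*(-10) = 0)
(T(I(-3))*o)*44 = ((5*(2*(-3)))*0)*44 = ((5*(-6))*0)*44 = -30*0*44 = 0*44 = 0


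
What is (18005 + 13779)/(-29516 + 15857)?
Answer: -1096/471 ≈ -2.3270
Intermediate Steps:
(18005 + 13779)/(-29516 + 15857) = 31784/(-13659) = 31784*(-1/13659) = -1096/471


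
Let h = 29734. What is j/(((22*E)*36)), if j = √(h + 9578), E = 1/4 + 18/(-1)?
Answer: -2*√273/2343 ≈ -0.014104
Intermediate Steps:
E = -71/4 (E = 1*(¼) + 18*(-1) = ¼ - 18 = -71/4 ≈ -17.750)
j = 12*√273 (j = √(29734 + 9578) = √39312 = 12*√273 ≈ 198.27)
j/(((22*E)*36)) = (12*√273)/(((22*(-71/4))*36)) = (12*√273)/((-781/2*36)) = (12*√273)/(-14058) = (12*√273)*(-1/14058) = -2*√273/2343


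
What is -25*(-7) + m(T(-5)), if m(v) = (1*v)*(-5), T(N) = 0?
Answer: 175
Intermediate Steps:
m(v) = -5*v (m(v) = v*(-5) = -5*v)
-25*(-7) + m(T(-5)) = -25*(-7) - 5*0 = -5*(-35) + 0 = 175 + 0 = 175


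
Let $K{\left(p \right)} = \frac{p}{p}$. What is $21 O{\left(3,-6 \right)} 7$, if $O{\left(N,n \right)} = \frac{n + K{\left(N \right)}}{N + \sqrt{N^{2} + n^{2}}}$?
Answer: $\frac{245}{4} - \frac{245 \sqrt{5}}{4} \approx -75.709$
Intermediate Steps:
$K{\left(p \right)} = 1$
$O{\left(N,n \right)} = \frac{1 + n}{N + \sqrt{N^{2} + n^{2}}}$ ($O{\left(N,n \right)} = \frac{n + 1}{N + \sqrt{N^{2} + n^{2}}} = \frac{1 + n}{N + \sqrt{N^{2} + n^{2}}}$)
$21 O{\left(3,-6 \right)} 7 = 21 \frac{1 - 6}{3 + \sqrt{3^{2} + \left(-6\right)^{2}}} \cdot 7 = 21 \frac{1}{3 + \sqrt{9 + 36}} \left(-5\right) 7 = 21 \frac{1}{3 + \sqrt{45}} \left(-5\right) 7 = 21 \frac{1}{3 + 3 \sqrt{5}} \left(-5\right) 7 = 21 \left(- \frac{5}{3 + 3 \sqrt{5}}\right) 7 = - \frac{105}{3 + 3 \sqrt{5}} \cdot 7 = - \frac{735}{3 + 3 \sqrt{5}}$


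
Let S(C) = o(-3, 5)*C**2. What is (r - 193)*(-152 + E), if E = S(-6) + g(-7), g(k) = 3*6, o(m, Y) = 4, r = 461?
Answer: 2680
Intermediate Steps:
g(k) = 18
S(C) = 4*C**2
E = 162 (E = 4*(-6)**2 + 18 = 4*36 + 18 = 144 + 18 = 162)
(r - 193)*(-152 + E) = (461 - 193)*(-152 + 162) = 268*10 = 2680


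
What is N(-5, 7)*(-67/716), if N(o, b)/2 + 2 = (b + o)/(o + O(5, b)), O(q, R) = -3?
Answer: 603/1432 ≈ 0.42109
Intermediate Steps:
N(o, b) = -4 + 2*(b + o)/(-3 + o) (N(o, b) = -4 + 2*((b + o)/(o - 3)) = -4 + 2*((b + o)/(-3 + o)) = -4 + 2*(b + o)/(-3 + o))
N(-5, 7)*(-67/716) = (2*(6 + 7 - 1*(-5))/(-3 - 5))*(-67/716) = (2*(6 + 7 + 5)/(-8))*(-67*1/716) = (2*(-⅛)*18)*(-67/716) = -9/2*(-67/716) = 603/1432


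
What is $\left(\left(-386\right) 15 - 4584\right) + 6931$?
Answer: $-3443$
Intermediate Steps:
$\left(\left(-386\right) 15 - 4584\right) + 6931 = \left(-5790 - 4584\right) + 6931 = -10374 + 6931 = -3443$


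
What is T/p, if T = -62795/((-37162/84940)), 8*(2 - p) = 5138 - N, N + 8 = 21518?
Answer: 5333807300/76126357 ≈ 70.065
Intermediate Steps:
N = 21510 (N = -8 + 21518 = 21510)
p = 4097/2 (p = 2 - (5138 - 1*21510)/8 = 2 - (5138 - 21510)/8 = 2 - 1/8*(-16372) = 2 + 4093/2 = 4097/2 ≈ 2048.5)
T = 2666903650/18581 (T = -62795/((-37162*1/84940)) = -62795/(-18581/42470) = -62795*(-42470/18581) = 2666903650/18581 ≈ 1.4353e+5)
T/p = 2666903650/(18581*(4097/2)) = (2666903650/18581)*(2/4097) = 5333807300/76126357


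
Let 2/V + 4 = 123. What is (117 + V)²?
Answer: 193905625/14161 ≈ 13693.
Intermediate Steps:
V = 2/119 (V = 2/(-4 + 123) = 2/119 ≈ 0.016807)
(117 + V)² = (117 + 2/119)² = (13925/119)² = 193905625/14161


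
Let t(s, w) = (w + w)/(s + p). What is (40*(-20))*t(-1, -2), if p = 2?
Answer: 3200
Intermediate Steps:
t(s, w) = 2*w/(2 + s) (t(s, w) = (w + w)/(s + 2) = (2*w)/(2 + s) = 2*w/(2 + s))
(40*(-20))*t(-1, -2) = (40*(-20))*(2*(-2)/(2 - 1)) = -1600*(-2)/1 = -1600*(-2) = -800*(-4) = 3200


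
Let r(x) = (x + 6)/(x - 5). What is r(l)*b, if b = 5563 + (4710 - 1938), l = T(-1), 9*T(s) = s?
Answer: -441755/46 ≈ -9603.4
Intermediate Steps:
T(s) = s/9
l = -⅑ (l = (⅑)*(-1) = -⅑ ≈ -0.11111)
b = 8335 (b = 5563 + 2772 = 8335)
r(x) = (6 + x)/(-5 + x)
r(l)*b = ((6 - ⅑)/(-5 - ⅑))*8335 = ((53/9)/(-46/9))*8335 = -9/46*53/9*8335 = -53/46*8335 = -441755/46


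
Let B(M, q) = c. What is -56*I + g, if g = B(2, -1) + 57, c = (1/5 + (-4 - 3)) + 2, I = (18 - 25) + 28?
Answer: -5619/5 ≈ -1123.8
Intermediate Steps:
I = 21 (I = -7 + 28 = 21)
c = -24/5 (c = (⅕ - 7) + 2 = -34/5 + 2 = -24/5 ≈ -4.8000)
B(M, q) = -24/5
g = 261/5 (g = -24/5 + 57 = 261/5 ≈ 52.200)
-56*I + g = -56*21 + 261/5 = -1176 + 261/5 = -5619/5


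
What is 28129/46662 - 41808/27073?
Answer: -1189308479/1263280326 ≈ -0.94144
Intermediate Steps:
28129/46662 - 41808/27073 = -1189308479/1263280326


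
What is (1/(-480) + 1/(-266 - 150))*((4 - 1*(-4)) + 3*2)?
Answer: -49/780 ≈ -0.062821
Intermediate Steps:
(1/(-480) + 1/(-266 - 150))*((4 - 1*(-4)) + 3*2) = (-1/480 + 1/(-416))*((4 + 4) + 6) = (-1/480 - 1/416)*(8 + 6) = -7/1560*14 = -49/780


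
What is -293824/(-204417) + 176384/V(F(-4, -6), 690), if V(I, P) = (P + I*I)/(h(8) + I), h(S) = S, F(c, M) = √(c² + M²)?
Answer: 2723255872/1430919 + 3328*√13/7 ≈ 3617.3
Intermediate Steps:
F(c, M) = √(M² + c²)
V(I, P) = (P + I²)/(8 + I) (V(I, P) = (P + I*I)/(8 + I) = (P + I²)/(8 + I))
-293824/(-204417) + 176384/V(F(-4, -6), 690) = -293824/(-204417) + 176384/(((690 + (√((-6)² + (-4)²))²)/(8 + √((-6)² + (-4)²)))) = -293824*(-1/204417) + 176384/(((690 + (√(36 + 16))²)/(8 + √(36 + 16)))) = 293824/204417 + 176384/(((690 + (√52)²)/(8 + √52))) = 293824/204417 + 176384/(((690 + (2*√13)²)/(8 + 2*√13))) = 293824/204417 + 176384/(((690 + 52)/(8 + 2*√13))) = 293824/204417 + 176384/((742/(8 + 2*√13))) = 293824/204417 + 176384*(4/371 + √13/371) = 293824/204417 + (13312/7 + 3328*√13/7) = 2723255872/1430919 + 3328*√13/7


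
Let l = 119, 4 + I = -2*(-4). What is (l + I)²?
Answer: 15129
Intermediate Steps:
I = 4 (I = -4 - 2*(-4) = -4 + 8 = 4)
(l + I)² = (119 + 4)² = 123² = 15129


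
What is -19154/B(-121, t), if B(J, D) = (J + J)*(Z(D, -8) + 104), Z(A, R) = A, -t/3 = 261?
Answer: -9577/82159 ≈ -0.11657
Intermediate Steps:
t = -783 (t = -3*261 = -783)
B(J, D) = 2*J*(104 + D) (B(J, D) = (J + J)*(D + 104) = (2*J)*(104 + D) = 2*J*(104 + D))
-19154/B(-121, t) = -19154*(-1/(242*(104 - 783))) = -19154/(2*(-121)*(-679)) = -19154/164318 = -19154*1/164318 = -9577/82159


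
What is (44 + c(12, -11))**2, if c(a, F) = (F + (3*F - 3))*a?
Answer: 270400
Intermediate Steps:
c(a, F) = a*(-3 + 4*F) (c(a, F) = (F + (-3 + 3*F))*a = (-3 + 4*F)*a = a*(-3 + 4*F))
(44 + c(12, -11))**2 = (44 + 12*(-3 + 4*(-11)))**2 = (44 + 12*(-3 - 44))**2 = (44 + 12*(-47))**2 = (44 - 564)**2 = (-520)**2 = 270400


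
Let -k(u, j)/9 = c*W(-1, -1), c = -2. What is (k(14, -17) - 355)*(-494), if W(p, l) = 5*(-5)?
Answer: 397670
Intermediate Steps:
W(p, l) = -25
k(u, j) = -450 (k(u, j) = -(-18)*(-25) = -9*50 = -450)
(k(14, -17) - 355)*(-494) = (-450 - 355)*(-494) = -805*(-494) = 397670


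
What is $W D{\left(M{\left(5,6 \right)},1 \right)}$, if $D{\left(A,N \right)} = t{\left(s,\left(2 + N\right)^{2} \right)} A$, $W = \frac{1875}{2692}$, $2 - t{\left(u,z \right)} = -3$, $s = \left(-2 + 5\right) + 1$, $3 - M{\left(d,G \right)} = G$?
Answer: $- \frac{28125}{2692} \approx -10.448$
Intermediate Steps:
$M{\left(d,G \right)} = 3 - G$
$s = 4$ ($s = 3 + 1 = 4$)
$t{\left(u,z \right)} = 5$ ($t{\left(u,z \right)} = 2 - -3 = 2 + 3 = 5$)
$W = \frac{1875}{2692}$ ($W = 1875 \cdot \frac{1}{2692} = \frac{1875}{2692} \approx 0.69651$)
$D{\left(A,N \right)} = 5 A$
$W D{\left(M{\left(5,6 \right)},1 \right)} = \frac{1875 \cdot 5 \left(3 - 6\right)}{2692} = \frac{1875 \cdot 5 \left(-3\right)}{2692} = \frac{1875}{2692} \left(-15\right) = - \frac{28125}{2692}$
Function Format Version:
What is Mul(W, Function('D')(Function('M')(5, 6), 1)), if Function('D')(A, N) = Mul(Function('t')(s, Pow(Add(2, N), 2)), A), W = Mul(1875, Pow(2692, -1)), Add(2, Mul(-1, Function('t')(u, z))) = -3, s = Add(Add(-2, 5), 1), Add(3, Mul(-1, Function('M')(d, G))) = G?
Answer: Rational(-28125, 2692) ≈ -10.448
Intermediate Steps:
Function('M')(d, G) = Add(3, Mul(-1, G))
s = 4 (s = Add(3, 1) = 4)
Function('t')(u, z) = 5 (Function('t')(u, z) = Add(2, Mul(-1, -3)) = Add(2, 3) = 5)
W = Rational(1875, 2692) (W = Mul(1875, Rational(1, 2692)) = Rational(1875, 2692) ≈ 0.69651)
Function('D')(A, N) = Mul(5, A)
Mul(W, Function('D')(Function('M')(5, 6), 1)) = Mul(Rational(1875, 2692), Mul(5, Add(3, Mul(-1, 6)))) = Mul(Rational(1875, 2692), Mul(5, Add(3, -6))) = Mul(Rational(1875, 2692), Mul(5, -3)) = Mul(Rational(1875, 2692), -15) = Rational(-28125, 2692)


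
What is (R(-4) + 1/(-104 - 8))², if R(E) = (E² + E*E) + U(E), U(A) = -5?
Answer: 9138529/12544 ≈ 728.52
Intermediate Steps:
R(E) = -5 + 2*E² (R(E) = (E² + E*E) - 5 = (E² + E²) - 5 = 2*E² - 5 = -5 + 2*E²)
(R(-4) + 1/(-104 - 8))² = ((-5 + 2*(-4)²) + 1/(-104 - 8))² = ((-5 + 2*16) + 1/(-112))² = ((-5 + 32) - 1/112)² = (27 - 1/112)² = (3023/112)² = 9138529/12544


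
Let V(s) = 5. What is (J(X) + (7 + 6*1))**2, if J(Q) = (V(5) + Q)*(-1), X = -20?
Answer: 784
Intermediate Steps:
J(Q) = -5 - Q (J(Q) = (5 + Q)*(-1) = -5 - Q)
(J(X) + (7 + 6*1))**2 = ((-5 - 1*(-20)) + (7 + 6*1))**2 = ((-5 + 20) + (7 + 6))**2 = (15 + 13)**2 = 28**2 = 784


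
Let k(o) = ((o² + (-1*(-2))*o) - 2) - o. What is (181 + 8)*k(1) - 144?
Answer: -144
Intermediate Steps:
k(o) = -2 + o + o² (k(o) = ((o² + 2*o) - 2) - o = (-2 + o² + 2*o) - o = -2 + o + o²)
(181 + 8)*k(1) - 144 = (181 + 8)*(-2 + 1 + 1²) - 144 = 189*(-2 + 1 + 1) - 144 = 189*0 - 144 = 0 - 144 = -144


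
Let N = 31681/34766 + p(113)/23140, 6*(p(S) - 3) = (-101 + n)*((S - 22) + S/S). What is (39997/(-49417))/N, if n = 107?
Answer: -3217699614428/3639073365287 ≈ -0.88421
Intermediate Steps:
p(S) = -18 + S (p(S) = 3 + ((-101 + 107)*((S - 22) + S/S))/6 = 3 + (6*((-22 + S) + 1))/6 = 3 + (6*(-21 + S))/6 = 3 + (-126 + 6*S)/6 = 3 + (-21 + S) = -18 + S)
N = 73640111/80448524 (N = 31681/34766 + (-18 + 113)/23140 = 31681*(1/34766) + 95*(1/23140) = 31681/34766 + 19/4628 = 73640111/80448524 ≈ 0.91537)
(39997/(-49417))/N = (39997/(-49417))/(73640111/80448524) = (39997*(-1/49417))*(80448524/73640111) = -39997/49417*80448524/73640111 = -3217699614428/3639073365287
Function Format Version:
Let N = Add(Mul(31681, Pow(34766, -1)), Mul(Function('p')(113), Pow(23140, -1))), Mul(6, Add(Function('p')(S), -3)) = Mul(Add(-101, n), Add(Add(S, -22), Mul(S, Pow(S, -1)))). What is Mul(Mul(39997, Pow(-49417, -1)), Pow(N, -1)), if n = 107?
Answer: Rational(-3217699614428, 3639073365287) ≈ -0.88421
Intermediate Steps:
Function('p')(S) = Add(-18, S) (Function('p')(S) = Add(3, Mul(Rational(1, 6), Mul(Add(-101, 107), Add(Add(S, -22), Mul(S, Pow(S, -1)))))) = Add(3, Mul(Rational(1, 6), Mul(6, Add(Add(-22, S), 1)))) = Add(3, Mul(Rational(1, 6), Mul(6, Add(-21, S)))) = Add(3, Mul(Rational(1, 6), Add(-126, Mul(6, S)))) = Add(3, Add(-21, S)) = Add(-18, S))
N = Rational(73640111, 80448524) (N = Add(Mul(31681, Pow(34766, -1)), Mul(Add(-18, 113), Pow(23140, -1))) = Add(Mul(31681, Rational(1, 34766)), Mul(95, Rational(1, 23140))) = Add(Rational(31681, 34766), Rational(19, 4628)) = Rational(73640111, 80448524) ≈ 0.91537)
Mul(Mul(39997, Pow(-49417, -1)), Pow(N, -1)) = Mul(Mul(39997, Pow(-49417, -1)), Pow(Rational(73640111, 80448524), -1)) = Mul(Mul(39997, Rational(-1, 49417)), Rational(80448524, 73640111)) = Mul(Rational(-39997, 49417), Rational(80448524, 73640111)) = Rational(-3217699614428, 3639073365287)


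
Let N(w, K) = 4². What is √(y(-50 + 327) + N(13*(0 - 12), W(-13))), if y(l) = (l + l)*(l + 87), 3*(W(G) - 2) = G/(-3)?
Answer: 6*√5602 ≈ 449.08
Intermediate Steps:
W(G) = 2 - G/9 (W(G) = 2 + (G/(-3))/3 = 2 + (G*(-⅓))/3 = 2 + (-G/3)/3 = 2 - G/9)
N(w, K) = 16
y(l) = 2*l*(87 + l) (y(l) = (2*l)*(87 + l) = 2*l*(87 + l))
√(y(-50 + 327) + N(13*(0 - 12), W(-13))) = √(2*(-50 + 327)*(87 + (-50 + 327)) + 16) = √(2*277*(87 + 277) + 16) = √(2*277*364 + 16) = √(201656 + 16) = √201672 = 6*√5602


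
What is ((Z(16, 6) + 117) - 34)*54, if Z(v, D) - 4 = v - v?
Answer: 4698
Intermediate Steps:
Z(v, D) = 4 (Z(v, D) = 4 + (v - v) = 4 + 0 = 4)
((Z(16, 6) + 117) - 34)*54 = ((4 + 117) - 34)*54 = (121 - 34)*54 = 87*54 = 4698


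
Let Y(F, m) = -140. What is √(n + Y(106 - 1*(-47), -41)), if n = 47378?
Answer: √47238 ≈ 217.34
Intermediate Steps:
√(n + Y(106 - 1*(-47), -41)) = √(47378 - 140) = √47238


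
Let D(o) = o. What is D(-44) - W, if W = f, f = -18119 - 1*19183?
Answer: 37258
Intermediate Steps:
f = -37302 (f = -18119 - 19183 = -37302)
W = -37302
D(-44) - W = -44 - 1*(-37302) = -44 + 37302 = 37258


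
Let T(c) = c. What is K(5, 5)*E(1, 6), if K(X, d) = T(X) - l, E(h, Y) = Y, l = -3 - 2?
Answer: 60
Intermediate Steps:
l = -5
K(X, d) = 5 + X (K(X, d) = X - 1*(-5) = X + 5 = 5 + X)
K(5, 5)*E(1, 6) = (5 + 5)*6 = 10*6 = 60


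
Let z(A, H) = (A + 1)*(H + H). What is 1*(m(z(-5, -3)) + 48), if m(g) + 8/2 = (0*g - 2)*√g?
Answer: 44 - 4*√6 ≈ 34.202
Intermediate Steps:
z(A, H) = 2*H*(1 + A) (z(A, H) = (1 + A)*(2*H) = 2*H*(1 + A))
m(g) = -4 - 2*√g (m(g) = -4 + (0*g - 2)*√g = -4 + (0 - 2)*√g = -4 - 2*√g)
1*(m(z(-5, -3)) + 48) = 1*((-4 - 2*2*√6) + 48) = 1*((-4 - 4*√6) + 48) = 1*(44 - 4*√6) = 44 - 4*√6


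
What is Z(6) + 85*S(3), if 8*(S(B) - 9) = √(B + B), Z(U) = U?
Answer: 771 + 85*√6/8 ≈ 797.03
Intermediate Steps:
S(B) = 9 + √2*√B/8 (S(B) = 9 + √(B + B)/8 = 9 + √(2*B)/8 = 9 + (√2*√B)/8 = 9 + √2*√B/8)
Z(6) + 85*S(3) = 6 + 85*(9 + √2*√3/8) = 6 + 85*(9 + √6/8) = 6 + (765 + 85*√6/8) = 771 + 85*√6/8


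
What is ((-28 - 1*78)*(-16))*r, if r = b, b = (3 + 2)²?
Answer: 42400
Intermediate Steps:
b = 25 (b = 5² = 25)
r = 25
((-28 - 1*78)*(-16))*r = ((-28 - 1*78)*(-16))*25 = ((-28 - 78)*(-16))*25 = -106*(-16)*25 = 1696*25 = 42400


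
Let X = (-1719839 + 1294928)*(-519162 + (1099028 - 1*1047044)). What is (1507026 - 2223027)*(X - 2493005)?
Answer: -142130908464126153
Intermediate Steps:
X = 198509071158 (X = -424911*(-519162 + (1099028 - 1047044)) = -424911*(-519162 + 51984) = -424911*(-467178) = 198509071158)
(1507026 - 2223027)*(X - 2493005) = (1507026 - 2223027)*(198509071158 - 2493005) = -716001*198506578153 = -142130908464126153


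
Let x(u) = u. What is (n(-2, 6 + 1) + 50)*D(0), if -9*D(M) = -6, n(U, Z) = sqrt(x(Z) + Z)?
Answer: 100/3 + 2*sqrt(14)/3 ≈ 35.828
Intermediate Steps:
n(U, Z) = sqrt(2)*sqrt(Z) (n(U, Z) = sqrt(Z + Z) = sqrt(2*Z) = sqrt(2)*sqrt(Z))
D(M) = 2/3 (D(M) = -1/9*(-6) = 2/3)
(n(-2, 6 + 1) + 50)*D(0) = (sqrt(2)*sqrt(6 + 1) + 50)*(2/3) = (sqrt(2)*sqrt(7) + 50)*(2/3) = (sqrt(14) + 50)*(2/3) = (50 + sqrt(14))*(2/3) = 100/3 + 2*sqrt(14)/3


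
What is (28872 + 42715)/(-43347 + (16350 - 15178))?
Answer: -71587/42175 ≈ -1.6974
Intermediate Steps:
(28872 + 42715)/(-43347 + (16350 - 15178)) = 71587/(-43347 + 1172) = 71587/(-42175) = 71587*(-1/42175) = -71587/42175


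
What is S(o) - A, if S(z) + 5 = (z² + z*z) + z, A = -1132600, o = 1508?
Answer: 5682231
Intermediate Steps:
S(z) = -5 + z + 2*z² (S(z) = -5 + ((z² + z*z) + z) = -5 + ((z² + z²) + z) = -5 + (2*z² + z) = -5 + (z + 2*z²) = -5 + z + 2*z²)
S(o) - A = (-5 + 1508 + 2*1508²) - 1*(-1132600) = (-5 + 1508 + 2*2274064) + 1132600 = (-5 + 1508 + 4548128) + 1132600 = 4549631 + 1132600 = 5682231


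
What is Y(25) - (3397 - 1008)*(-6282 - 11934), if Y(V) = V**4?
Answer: 43908649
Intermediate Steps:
Y(25) - (3397 - 1008)*(-6282 - 11934) = 25**4 - (3397 - 1008)*(-6282 - 11934) = 390625 - 2389*(-18216) = 390625 - 1*(-43518024) = 390625 + 43518024 = 43908649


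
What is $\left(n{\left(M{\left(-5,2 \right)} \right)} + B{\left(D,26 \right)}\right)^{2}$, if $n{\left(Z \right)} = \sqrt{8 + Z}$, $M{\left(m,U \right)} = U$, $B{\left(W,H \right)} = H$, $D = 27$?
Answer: $\left(26 + \sqrt{10}\right)^{2} \approx 850.44$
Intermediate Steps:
$\left(n{\left(M{\left(-5,2 \right)} \right)} + B{\left(D,26 \right)}\right)^{2} = \left(\sqrt{8 + 2} + 26\right)^{2} = \left(\sqrt{10} + 26\right)^{2} = \left(26 + \sqrt{10}\right)^{2}$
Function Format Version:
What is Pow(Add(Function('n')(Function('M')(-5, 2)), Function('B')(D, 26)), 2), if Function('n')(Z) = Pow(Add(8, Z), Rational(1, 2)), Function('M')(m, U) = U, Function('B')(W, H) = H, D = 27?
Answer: Pow(Add(26, Pow(10, Rational(1, 2))), 2) ≈ 850.44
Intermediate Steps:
Pow(Add(Function('n')(Function('M')(-5, 2)), Function('B')(D, 26)), 2) = Pow(Add(Pow(Add(8, 2), Rational(1, 2)), 26), 2) = Pow(Add(Pow(10, Rational(1, 2)), 26), 2) = Pow(Add(26, Pow(10, Rational(1, 2))), 2)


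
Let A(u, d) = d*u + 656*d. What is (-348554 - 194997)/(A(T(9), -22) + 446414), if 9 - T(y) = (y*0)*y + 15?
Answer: -543551/432114 ≈ -1.2579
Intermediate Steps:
T(y) = -6 (T(y) = 9 - ((y*0)*y + 15) = 9 - (0*y + 15) = 9 - (0 + 15) = 9 - 1*15 = 9 - 15 = -6)
A(u, d) = 656*d + d*u
(-348554 - 194997)/(A(T(9), -22) + 446414) = (-348554 - 194997)/(-22*(656 - 6) + 446414) = -543551/(-22*650 + 446414) = -543551/(-14300 + 446414) = -543551/432114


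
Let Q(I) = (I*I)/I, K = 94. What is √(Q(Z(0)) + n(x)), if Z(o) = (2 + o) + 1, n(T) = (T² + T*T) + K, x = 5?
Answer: 7*√3 ≈ 12.124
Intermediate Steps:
n(T) = 94 + 2*T² (n(T) = (T² + T*T) + 94 = (T² + T²) + 94 = 2*T² + 94 = 94 + 2*T²)
Z(o) = 3 + o
Q(I) = I (Q(I) = I²/I = I)
√(Q(Z(0)) + n(x)) = √((3 + 0) + (94 + 2*5²)) = √(3 + (94 + 2*25)) = √(3 + (94 + 50)) = √(3 + 144) = √147 = 7*√3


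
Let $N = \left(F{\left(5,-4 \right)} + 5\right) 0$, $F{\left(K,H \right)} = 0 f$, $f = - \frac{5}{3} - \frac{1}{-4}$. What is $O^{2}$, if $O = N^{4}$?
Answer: $0$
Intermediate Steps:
$f = - \frac{17}{12}$ ($f = \left(-5\right) \frac{1}{3} - - \frac{1}{4} = - \frac{5}{3} + \frac{1}{4} = - \frac{17}{12} \approx -1.4167$)
$F{\left(K,H \right)} = 0$ ($F{\left(K,H \right)} = 0 \left(- \frac{17}{12}\right) = 0$)
$N = 0$ ($N = \left(0 + 5\right) 0 = 5 \cdot 0 = 0$)
$O = 0$ ($O = 0^{4} = 0$)
$O^{2} = 0^{2} = 0$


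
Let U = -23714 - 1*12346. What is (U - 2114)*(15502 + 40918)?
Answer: -2153777080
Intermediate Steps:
U = -36060 (U = -23714 - 12346 = -36060)
(U - 2114)*(15502 + 40918) = (-36060 - 2114)*(15502 + 40918) = -38174*56420 = -2153777080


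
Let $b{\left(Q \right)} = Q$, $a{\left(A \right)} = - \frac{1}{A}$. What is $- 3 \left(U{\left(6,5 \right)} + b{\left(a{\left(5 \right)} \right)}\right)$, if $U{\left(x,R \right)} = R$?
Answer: $- \frac{72}{5} \approx -14.4$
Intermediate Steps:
$- 3 \left(U{\left(6,5 \right)} + b{\left(a{\left(5 \right)} \right)}\right) = - 3 \left(5 - \frac{1}{5}\right) = \left(-3\right) \frac{24}{5} = - \frac{72}{5}$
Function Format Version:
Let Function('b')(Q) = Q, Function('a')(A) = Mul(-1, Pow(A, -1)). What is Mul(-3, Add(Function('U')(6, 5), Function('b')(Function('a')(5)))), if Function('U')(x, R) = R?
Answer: Rational(-72, 5) ≈ -14.400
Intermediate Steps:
Mul(-3, Add(Function('U')(6, 5), Function('b')(Function('a')(5)))) = Mul(-3, Add(5, Mul(-1, Pow(5, -1)))) = Mul(-3, Add(5, Mul(-1, Rational(1, 5)))) = Mul(-3, Add(5, Rational(-1, 5))) = Mul(-3, Rational(24, 5)) = Rational(-72, 5)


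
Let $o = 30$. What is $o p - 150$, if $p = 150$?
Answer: $4350$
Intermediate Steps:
$o p - 150 = 30 \cdot 150 - 150 = 4500 - 150 = 4350$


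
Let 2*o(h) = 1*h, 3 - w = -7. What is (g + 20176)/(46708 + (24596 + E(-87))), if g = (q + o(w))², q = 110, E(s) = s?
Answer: 33401/71217 ≈ 0.46900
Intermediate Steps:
w = 10 (w = 3 - 1*(-7) = 3 + 7 = 10)
o(h) = h/2 (o(h) = (1*h)/2 = h/2)
g = 13225 (g = (110 + (½)*10)² = (110 + 5)² = 115² = 13225)
(g + 20176)/(46708 + (24596 + E(-87))) = (13225 + 20176)/(46708 + (24596 - 87)) = 33401/(46708 + 24509) = 33401/71217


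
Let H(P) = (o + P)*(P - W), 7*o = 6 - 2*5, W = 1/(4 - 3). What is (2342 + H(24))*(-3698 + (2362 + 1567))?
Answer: 665478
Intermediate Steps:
W = 1 (W = 1/1 = 1)
o = -4/7 (o = (6 - 2*5)/7 = (6 - 10)/7 = (1/7)*(-4) = -4/7 ≈ -0.57143)
H(P) = (-1 + P)*(-4/7 + P) (H(P) = (-4/7 + P)*(P - 1*1) = (-4/7 + P)*(P - 1) = (-4/7 + P)*(-1 + P) = (-1 + P)*(-4/7 + P))
(2342 + H(24))*(-3698 + (2362 + 1567)) = (2342 + (4/7 + 24**2 - 11/7*24))*(-3698 + (2362 + 1567)) = (2342 + (4/7 + 576 - 264/7))*(-3698 + 3929) = (2342 + 3772/7)*231 = (20166/7)*231 = 665478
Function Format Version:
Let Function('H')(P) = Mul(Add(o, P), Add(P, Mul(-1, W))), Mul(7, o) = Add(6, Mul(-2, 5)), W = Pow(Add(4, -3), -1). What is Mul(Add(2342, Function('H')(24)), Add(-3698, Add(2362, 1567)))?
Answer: 665478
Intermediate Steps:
W = 1 (W = Pow(1, -1) = 1)
o = Rational(-4, 7) (o = Mul(Rational(1, 7), Add(6, Mul(-2, 5))) = Mul(Rational(1, 7), Add(6, -10)) = Mul(Rational(1, 7), -4) = Rational(-4, 7) ≈ -0.57143)
Function('H')(P) = Mul(Add(-1, P), Add(Rational(-4, 7), P)) (Function('H')(P) = Mul(Add(Rational(-4, 7), P), Add(P, Mul(-1, 1))) = Mul(Add(Rational(-4, 7), P), Add(P, -1)) = Mul(Add(Rational(-4, 7), P), Add(-1, P)) = Mul(Add(-1, P), Add(Rational(-4, 7), P)))
Mul(Add(2342, Function('H')(24)), Add(-3698, Add(2362, 1567))) = Mul(Add(2342, Add(Rational(4, 7), Pow(24, 2), Mul(Rational(-11, 7), 24))), Add(-3698, Add(2362, 1567))) = Mul(Add(2342, Add(Rational(4, 7), 576, Rational(-264, 7))), Add(-3698, 3929)) = Mul(Add(2342, Rational(3772, 7)), 231) = Mul(Rational(20166, 7), 231) = 665478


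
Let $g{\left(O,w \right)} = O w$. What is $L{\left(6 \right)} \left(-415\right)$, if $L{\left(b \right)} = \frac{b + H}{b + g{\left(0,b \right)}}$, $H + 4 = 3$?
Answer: $- \frac{2075}{6} \approx -345.83$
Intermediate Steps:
$H = -1$ ($H = -4 + 3 = -1$)
$L{\left(b \right)} = \frac{-1 + b}{b}$ ($L{\left(b \right)} = \frac{b - 1}{b + 0 b} = \frac{-1 + b}{b + 0} = \frac{-1 + b}{b}$)
$L{\left(6 \right)} \left(-415\right) = \frac{-1 + 6}{6} \left(-415\right) = \frac{1}{6} \cdot 5 \left(-415\right) = \frac{5}{6} \left(-415\right) = - \frac{2075}{6}$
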